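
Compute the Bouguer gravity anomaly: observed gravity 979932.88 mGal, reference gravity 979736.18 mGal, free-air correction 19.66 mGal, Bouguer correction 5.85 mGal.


BA = g_obs - g_ref + FAC - BC
= 979932.88 - 979736.18 + 19.66 - 5.85
= 210.51 mGal

210.51


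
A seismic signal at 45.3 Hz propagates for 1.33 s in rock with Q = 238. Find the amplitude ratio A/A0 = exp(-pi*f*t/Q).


pi*f*t/Q = pi*45.3*1.33/238 = 0.795285
A/A0 = exp(-0.795285) = 0.451453

0.451453


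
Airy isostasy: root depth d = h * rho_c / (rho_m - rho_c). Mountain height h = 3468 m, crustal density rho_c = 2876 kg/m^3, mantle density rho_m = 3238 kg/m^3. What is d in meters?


rho_m - rho_c = 3238 - 2876 = 362
d = 3468 * 2876 / 362
= 9973968 / 362
= 27552.4 m

27552.4


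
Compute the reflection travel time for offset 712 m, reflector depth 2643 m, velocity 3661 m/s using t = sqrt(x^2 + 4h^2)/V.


x^2 + 4h^2 = 712^2 + 4*2643^2 = 506944 + 27941796 = 28448740
sqrt(28448740) = 5333.736
t = 5333.736 / 3661 = 1.4569 s

1.4569


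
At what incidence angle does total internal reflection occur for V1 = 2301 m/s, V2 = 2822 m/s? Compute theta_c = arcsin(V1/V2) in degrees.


V1/V2 = 2301/2822 = 0.815379
theta_c = arcsin(0.815379) = 54.6249 degrees

54.6249


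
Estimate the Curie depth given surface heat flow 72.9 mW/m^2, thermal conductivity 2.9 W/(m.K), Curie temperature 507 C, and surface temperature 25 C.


T_Curie - T_surf = 507 - 25 = 482 C
Convert q to W/m^2: 72.9 mW/m^2 = 0.0729 W/m^2
d = 482 * 2.9 / 0.0729 = 19174.21 m

19174.21


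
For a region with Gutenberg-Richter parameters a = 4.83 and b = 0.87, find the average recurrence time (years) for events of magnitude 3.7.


log10(N) = 4.83 - 0.87*3.7 = 1.611
N = 10^1.611 = 40.831939
T = 1/N = 1/40.831939 = 0.0245 years

0.0245


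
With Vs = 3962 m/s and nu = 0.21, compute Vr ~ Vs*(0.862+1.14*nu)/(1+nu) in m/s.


Numerator factor = 0.862 + 1.14*0.21 = 1.1014
Denominator = 1 + 0.21 = 1.21
Vr = 3962 * 1.1014 / 1.21 = 3606.4 m/s

3606.4


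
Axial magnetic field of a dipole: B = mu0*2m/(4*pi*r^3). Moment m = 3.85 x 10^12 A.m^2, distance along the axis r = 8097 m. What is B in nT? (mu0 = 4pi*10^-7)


m = 3.85 x 10^12 = 3850000000000 A.m^2
2m = 7700000000000 A.m^2
r^3 = 8097^3 = 530850728673
B = (4pi*10^-7) * 7700000000000 / (4*pi * 530850728673) * 1e9
= 9676105.373057 / 6670866997407.54 * 1e9
= 1450.5019 nT

1450.5019


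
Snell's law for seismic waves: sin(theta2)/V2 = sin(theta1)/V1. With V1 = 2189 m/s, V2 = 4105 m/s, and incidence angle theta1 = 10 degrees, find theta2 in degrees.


sin(theta1) = sin(10 deg) = 0.173648
sin(theta2) = V2/V1 * sin(theta1) = 4105/2189 * 0.173648 = 0.32564
theta2 = arcsin(0.32564) = 19.0043 degrees

19.0043


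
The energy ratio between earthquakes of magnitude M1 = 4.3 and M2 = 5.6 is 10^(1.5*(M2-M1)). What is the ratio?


M2 - M1 = 5.6 - 4.3 = 1.3
1.5 * 1.3 = 1.95
ratio = 10^1.95 = 89.13

89.13


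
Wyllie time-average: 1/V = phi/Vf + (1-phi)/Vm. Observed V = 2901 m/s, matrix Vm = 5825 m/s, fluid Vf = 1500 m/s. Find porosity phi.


1/V - 1/Vm = 1/2901 - 1/5825 = 0.00017303
1/Vf - 1/Vm = 1/1500 - 1/5825 = 0.00049499
phi = 0.00017303 / 0.00049499 = 0.3496

0.3496


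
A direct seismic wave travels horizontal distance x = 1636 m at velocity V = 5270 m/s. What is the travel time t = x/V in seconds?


t = x / V
= 1636 / 5270
= 0.3104 s

0.3104


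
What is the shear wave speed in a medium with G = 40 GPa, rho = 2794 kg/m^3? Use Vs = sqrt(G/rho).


Convert G to Pa: G = 40e9 Pa
Compute G/rho = 40e9 / 2794 = 14316392.2691
Vs = sqrt(14316392.2691) = 3783.7 m/s

3783.7


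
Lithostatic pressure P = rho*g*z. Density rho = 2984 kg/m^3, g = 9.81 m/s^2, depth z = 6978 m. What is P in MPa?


P = rho * g * z / 1e6
= 2984 * 9.81 * 6978 / 1e6
= 204267273.12 / 1e6
= 204.2673 MPa

204.2673


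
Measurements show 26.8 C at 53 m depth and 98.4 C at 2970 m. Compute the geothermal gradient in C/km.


dT = 98.4 - 26.8 = 71.6 C
dz = 2970 - 53 = 2917 m
gradient = dT/dz * 1000 = 71.6/2917 * 1000 = 24.5458 C/km

24.5458


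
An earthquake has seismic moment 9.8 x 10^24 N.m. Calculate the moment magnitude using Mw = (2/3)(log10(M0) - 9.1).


log10(M0) = log10(9.8 x 10^24) = 24.9912
Mw = 2/3 * (24.9912 - 9.1)
= 2/3 * 15.8912
= 10.59

10.59


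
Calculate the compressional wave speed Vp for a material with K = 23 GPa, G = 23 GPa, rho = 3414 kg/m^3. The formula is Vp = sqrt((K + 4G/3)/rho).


First compute the effective modulus:
K + 4G/3 = 23e9 + 4*23e9/3 = 53666666666.67 Pa
Then divide by density:
53666666666.67 / 3414 = 15719586.0184 Pa/(kg/m^3)
Take the square root:
Vp = sqrt(15719586.0184) = 3964.79 m/s

3964.79


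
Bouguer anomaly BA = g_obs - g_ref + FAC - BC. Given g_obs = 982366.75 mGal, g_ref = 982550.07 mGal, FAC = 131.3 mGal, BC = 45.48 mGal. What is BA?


BA = g_obs - g_ref + FAC - BC
= 982366.75 - 982550.07 + 131.3 - 45.48
= -97.5 mGal

-97.5


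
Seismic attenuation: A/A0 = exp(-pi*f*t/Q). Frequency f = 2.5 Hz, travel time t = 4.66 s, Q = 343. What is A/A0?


pi*f*t/Q = pi*2.5*4.66/343 = 0.106704
A/A0 = exp(-0.106704) = 0.898791

0.898791


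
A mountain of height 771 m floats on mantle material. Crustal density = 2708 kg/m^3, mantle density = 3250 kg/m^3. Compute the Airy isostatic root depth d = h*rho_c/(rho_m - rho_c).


rho_m - rho_c = 3250 - 2708 = 542
d = 771 * 2708 / 542
= 2087868 / 542
= 3852.15 m

3852.15


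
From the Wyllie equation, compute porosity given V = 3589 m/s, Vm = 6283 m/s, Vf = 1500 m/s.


1/V - 1/Vm = 1/3589 - 1/6283 = 0.00011947
1/Vf - 1/Vm = 1/1500 - 1/6283 = 0.00050751
phi = 0.00011947 / 0.00050751 = 0.2354

0.2354


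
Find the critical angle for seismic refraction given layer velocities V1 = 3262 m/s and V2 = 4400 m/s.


V1/V2 = 3262/4400 = 0.741364
theta_c = arcsin(0.741364) = 47.8477 degrees

47.8477


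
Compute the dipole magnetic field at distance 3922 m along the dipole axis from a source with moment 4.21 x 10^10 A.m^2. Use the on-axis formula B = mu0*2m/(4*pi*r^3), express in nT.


m = 4.21 x 10^10 = 42100000000 A.m^2
2m = 84200000000 A.m^2
r^3 = 3922^3 = 60328533448
B = (4pi*10^-7) * 84200000000 / (4*pi * 60328533448) * 1e9
= 105808.840573 / 758110709928.33 * 1e9
= 139.5691 nT

139.5691


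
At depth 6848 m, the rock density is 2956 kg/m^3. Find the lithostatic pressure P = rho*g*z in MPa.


P = rho * g * z / 1e6
= 2956 * 9.81 * 6848 / 1e6
= 198580769.28 / 1e6
= 198.5808 MPa

198.5808


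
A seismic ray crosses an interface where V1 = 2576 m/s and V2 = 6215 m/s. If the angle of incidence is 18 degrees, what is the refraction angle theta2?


sin(theta1) = sin(18 deg) = 0.309017
sin(theta2) = V2/V1 * sin(theta1) = 6215/2576 * 0.309017 = 0.745551
theta2 = arcsin(0.745551) = 48.2065 degrees

48.2065


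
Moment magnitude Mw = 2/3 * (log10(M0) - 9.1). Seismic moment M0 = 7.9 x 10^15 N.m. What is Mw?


log10(M0) = log10(7.9 x 10^15) = 15.8976
Mw = 2/3 * (15.8976 - 9.1)
= 2/3 * 6.7976
= 4.53

4.53


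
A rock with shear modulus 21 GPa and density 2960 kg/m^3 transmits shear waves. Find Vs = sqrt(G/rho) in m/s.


Convert G to Pa: G = 21e9 Pa
Compute G/rho = 21e9 / 2960 = 7094594.5946
Vs = sqrt(7094594.5946) = 2663.57 m/s

2663.57


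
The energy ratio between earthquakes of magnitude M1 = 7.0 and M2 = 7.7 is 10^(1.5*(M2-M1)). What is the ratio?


M2 - M1 = 7.7 - 7.0 = 0.7
1.5 * 0.7 = 1.05
ratio = 10^1.05 = 11.22

11.22


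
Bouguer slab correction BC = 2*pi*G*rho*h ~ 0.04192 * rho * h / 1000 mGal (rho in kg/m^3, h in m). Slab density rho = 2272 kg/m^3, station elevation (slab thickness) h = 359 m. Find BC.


BC = 0.04192 * rho * h / 1000
= 0.04192 * 2272 * 359 / 1000
= 34.192 mGal

34.192


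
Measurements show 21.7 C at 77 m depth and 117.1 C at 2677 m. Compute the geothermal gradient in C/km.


dT = 117.1 - 21.7 = 95.4 C
dz = 2677 - 77 = 2600 m
gradient = dT/dz * 1000 = 95.4/2600 * 1000 = 36.6923 C/km

36.6923


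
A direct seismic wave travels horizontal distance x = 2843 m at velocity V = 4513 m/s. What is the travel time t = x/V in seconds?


t = x / V
= 2843 / 4513
= 0.63 s

0.63


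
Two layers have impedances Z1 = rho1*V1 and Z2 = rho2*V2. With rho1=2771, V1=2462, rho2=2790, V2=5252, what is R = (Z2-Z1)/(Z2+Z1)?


Z1 = 2771 * 2462 = 6822202
Z2 = 2790 * 5252 = 14653080
R = (14653080 - 6822202) / (14653080 + 6822202) = 7830878 / 21475282 = 0.3646

0.3646


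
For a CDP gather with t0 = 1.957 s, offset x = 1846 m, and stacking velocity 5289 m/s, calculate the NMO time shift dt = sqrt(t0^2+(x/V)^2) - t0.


x/Vnmo = 1846/5289 = 0.349026
(x/Vnmo)^2 = 0.121819
t0^2 = 3.829849
sqrt(3.829849 + 0.121819) = 1.98788
dt = 1.98788 - 1.957 = 0.03088

0.03088


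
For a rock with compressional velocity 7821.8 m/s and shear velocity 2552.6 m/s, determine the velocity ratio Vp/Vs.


Vp/Vs = 7821.8 / 2552.6
= 3.0642

3.0642


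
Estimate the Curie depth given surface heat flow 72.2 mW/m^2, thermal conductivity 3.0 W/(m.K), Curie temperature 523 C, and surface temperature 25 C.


T_Curie - T_surf = 523 - 25 = 498 C
Convert q to W/m^2: 72.2 mW/m^2 = 0.0722 W/m^2
d = 498 * 3.0 / 0.0722 = 20692.52 m

20692.52


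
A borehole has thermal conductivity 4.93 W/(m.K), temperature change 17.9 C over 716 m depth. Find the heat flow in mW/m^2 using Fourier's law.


q = k * dT / dz * 1000
= 4.93 * 17.9 / 716 * 1000
= 0.12325 * 1000
= 123.25 mW/m^2

123.25


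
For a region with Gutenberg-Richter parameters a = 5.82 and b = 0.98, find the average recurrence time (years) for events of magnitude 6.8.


log10(N) = 5.82 - 0.98*6.8 = -0.844
N = 10^-0.844 = 0.143219
T = 1/N = 1/0.143219 = 6.9823 years

6.9823


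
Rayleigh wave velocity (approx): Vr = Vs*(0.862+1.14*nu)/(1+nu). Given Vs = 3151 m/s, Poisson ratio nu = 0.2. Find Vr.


Numerator factor = 0.862 + 1.14*0.2 = 1.09
Denominator = 1 + 0.2 = 1.2
Vr = 3151 * 1.09 / 1.2 = 2862.16 m/s

2862.16


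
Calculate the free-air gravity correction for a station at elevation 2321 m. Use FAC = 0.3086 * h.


FAC = 0.3086 * h
= 0.3086 * 2321
= 716.2606 mGal

716.2606


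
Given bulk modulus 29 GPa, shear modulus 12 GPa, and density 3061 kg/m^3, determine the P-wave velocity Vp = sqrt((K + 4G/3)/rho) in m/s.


First compute the effective modulus:
K + 4G/3 = 29e9 + 4*12e9/3 = 45000000000.0 Pa
Then divide by density:
45000000000.0 / 3061 = 14701078.0791 Pa/(kg/m^3)
Take the square root:
Vp = sqrt(14701078.0791) = 3834.2 m/s

3834.2


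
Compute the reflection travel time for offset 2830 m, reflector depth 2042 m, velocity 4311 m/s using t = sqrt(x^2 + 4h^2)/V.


x^2 + 4h^2 = 2830^2 + 4*2042^2 = 8008900 + 16679056 = 24687956
sqrt(24687956) = 4968.6976
t = 4968.6976 / 4311 = 1.1526 s

1.1526


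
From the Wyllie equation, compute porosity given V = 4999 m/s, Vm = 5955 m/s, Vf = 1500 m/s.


1/V - 1/Vm = 1/4999 - 1/5955 = 3.211e-05
1/Vf - 1/Vm = 1/1500 - 1/5955 = 0.00049874
phi = 3.211e-05 / 0.00049874 = 0.0644

0.0644


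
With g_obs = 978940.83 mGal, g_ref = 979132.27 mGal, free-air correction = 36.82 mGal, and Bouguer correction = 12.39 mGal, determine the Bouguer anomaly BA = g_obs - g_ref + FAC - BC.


BA = g_obs - g_ref + FAC - BC
= 978940.83 - 979132.27 + 36.82 - 12.39
= -167.01 mGal

-167.01


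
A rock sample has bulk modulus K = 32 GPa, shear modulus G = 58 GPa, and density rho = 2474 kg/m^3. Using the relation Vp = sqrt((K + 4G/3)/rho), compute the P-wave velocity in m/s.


First compute the effective modulus:
K + 4G/3 = 32e9 + 4*58e9/3 = 109333333333.33 Pa
Then divide by density:
109333333333.33 / 2474 = 44192939.9084 Pa/(kg/m^3)
Take the square root:
Vp = sqrt(44192939.9084) = 6647.78 m/s

6647.78


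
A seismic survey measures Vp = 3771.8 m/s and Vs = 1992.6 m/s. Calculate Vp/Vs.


Vp/Vs = 3771.8 / 1992.6
= 1.8929

1.8929


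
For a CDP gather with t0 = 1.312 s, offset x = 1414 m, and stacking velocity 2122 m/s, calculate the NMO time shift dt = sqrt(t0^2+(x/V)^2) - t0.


x/Vnmo = 1414/2122 = 0.666352
(x/Vnmo)^2 = 0.444026
t0^2 = 1.721344
sqrt(1.721344 + 0.444026) = 1.47152
dt = 1.47152 - 1.312 = 0.15952

0.15952


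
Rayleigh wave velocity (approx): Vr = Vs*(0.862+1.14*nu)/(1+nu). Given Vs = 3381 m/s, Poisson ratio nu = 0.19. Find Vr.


Numerator factor = 0.862 + 1.14*0.19 = 1.0786
Denominator = 1 + 0.19 = 1.19
Vr = 3381 * 1.0786 / 1.19 = 3064.49 m/s

3064.49


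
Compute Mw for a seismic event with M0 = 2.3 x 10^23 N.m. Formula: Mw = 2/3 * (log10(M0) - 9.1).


log10(M0) = log10(2.3 x 10^23) = 23.3617
Mw = 2/3 * (23.3617 - 9.1)
= 2/3 * 14.2617
= 9.51

9.51


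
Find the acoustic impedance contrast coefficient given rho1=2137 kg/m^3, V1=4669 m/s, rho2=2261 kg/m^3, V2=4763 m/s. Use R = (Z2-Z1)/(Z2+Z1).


Z1 = 2137 * 4669 = 9977653
Z2 = 2261 * 4763 = 10769143
R = (10769143 - 9977653) / (10769143 + 9977653) = 791490 / 20746796 = 0.0381

0.0381


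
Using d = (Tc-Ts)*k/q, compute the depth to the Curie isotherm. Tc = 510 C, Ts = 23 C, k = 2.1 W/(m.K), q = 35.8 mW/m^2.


T_Curie - T_surf = 510 - 23 = 487 C
Convert q to W/m^2: 35.8 mW/m^2 = 0.0358 W/m^2
d = 487 * 2.1 / 0.0358 = 28567.04 m

28567.04


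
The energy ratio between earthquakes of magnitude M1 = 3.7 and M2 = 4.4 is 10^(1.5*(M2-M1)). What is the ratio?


M2 - M1 = 4.4 - 3.7 = 0.7
1.5 * 0.7 = 1.05
ratio = 10^1.05 = 11.22

11.22


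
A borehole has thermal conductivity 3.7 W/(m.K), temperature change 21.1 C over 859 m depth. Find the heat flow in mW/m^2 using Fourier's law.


q = k * dT / dz * 1000
= 3.7 * 21.1 / 859 * 1000
= 0.090885 * 1000
= 90.8847 mW/m^2

90.8847


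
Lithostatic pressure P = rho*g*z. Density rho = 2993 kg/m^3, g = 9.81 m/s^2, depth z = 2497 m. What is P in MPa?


P = rho * g * z / 1e6
= 2993 * 9.81 * 2497 / 1e6
= 73315241.01 / 1e6
= 73.3152 MPa

73.3152


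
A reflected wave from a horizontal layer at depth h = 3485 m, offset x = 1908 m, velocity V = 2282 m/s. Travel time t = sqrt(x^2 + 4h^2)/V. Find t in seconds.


x^2 + 4h^2 = 1908^2 + 4*3485^2 = 3640464 + 48580900 = 52221364
sqrt(52221364) = 7226.4351
t = 7226.4351 / 2282 = 3.1667 s

3.1667


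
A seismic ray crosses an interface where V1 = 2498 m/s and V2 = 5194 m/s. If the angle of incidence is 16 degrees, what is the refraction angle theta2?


sin(theta1) = sin(16 deg) = 0.275637
sin(theta2) = V2/V1 * sin(theta1) = 5194/2498 * 0.275637 = 0.573123
theta2 = arcsin(0.573123) = 34.9683 degrees

34.9683


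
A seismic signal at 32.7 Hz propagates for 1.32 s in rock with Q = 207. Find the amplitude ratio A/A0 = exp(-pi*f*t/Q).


pi*f*t/Q = pi*32.7*1.32/207 = 0.65509
A/A0 = exp(-0.65509) = 0.519395

0.519395


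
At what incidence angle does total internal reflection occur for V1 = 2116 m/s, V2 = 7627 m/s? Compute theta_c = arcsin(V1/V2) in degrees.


V1/V2 = 2116/7627 = 0.277435
theta_c = arcsin(0.277435) = 16.1072 degrees

16.1072


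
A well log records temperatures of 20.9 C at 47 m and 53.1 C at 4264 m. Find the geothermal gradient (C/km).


dT = 53.1 - 20.9 = 32.2 C
dz = 4264 - 47 = 4217 m
gradient = dT/dz * 1000 = 32.2/4217 * 1000 = 7.6358 C/km

7.6358


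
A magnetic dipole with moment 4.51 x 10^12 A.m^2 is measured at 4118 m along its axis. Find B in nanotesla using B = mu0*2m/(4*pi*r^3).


m = 4.51 x 10^12 = 4510000000000 A.m^2
2m = 9020000000000 A.m^2
r^3 = 4118^3 = 69832731032
B = (4pi*10^-7) * 9020000000000 / (4*pi * 69832731032) * 1e9
= 11334866.294152 / 877543979160.97 * 1e9
= 12916.5792 nT

12916.5792


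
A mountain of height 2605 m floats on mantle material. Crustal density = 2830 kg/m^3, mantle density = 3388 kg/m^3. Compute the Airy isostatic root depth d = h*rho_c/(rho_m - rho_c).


rho_m - rho_c = 3388 - 2830 = 558
d = 2605 * 2830 / 558
= 7372150 / 558
= 13211.74 m

13211.74


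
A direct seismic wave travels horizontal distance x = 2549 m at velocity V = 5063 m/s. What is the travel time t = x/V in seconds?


t = x / V
= 2549 / 5063
= 0.5035 s

0.5035


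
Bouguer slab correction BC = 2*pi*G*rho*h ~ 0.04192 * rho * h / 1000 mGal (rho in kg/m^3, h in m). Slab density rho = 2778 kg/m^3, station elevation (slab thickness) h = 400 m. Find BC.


BC = 0.04192 * rho * h / 1000
= 0.04192 * 2778 * 400 / 1000
= 46.5815 mGal

46.5815


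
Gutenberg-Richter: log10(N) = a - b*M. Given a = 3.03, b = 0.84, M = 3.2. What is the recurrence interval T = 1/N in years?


log10(N) = 3.03 - 0.84*3.2 = 0.342
N = 10^0.342 = 2.19786
T = 1/N = 1/2.19786 = 0.455 years

0.455


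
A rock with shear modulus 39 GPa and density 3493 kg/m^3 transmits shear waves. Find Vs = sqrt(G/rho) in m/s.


Convert G to Pa: G = 39e9 Pa
Compute G/rho = 39e9 / 3493 = 11165187.5179
Vs = sqrt(11165187.5179) = 3341.43 m/s

3341.43


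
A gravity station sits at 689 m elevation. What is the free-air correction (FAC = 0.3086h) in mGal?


FAC = 0.3086 * h
= 0.3086 * 689
= 212.6254 mGal

212.6254


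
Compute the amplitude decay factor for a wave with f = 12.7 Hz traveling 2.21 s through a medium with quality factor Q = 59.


pi*f*t/Q = pi*12.7*2.21/59 = 1.494493
A/A0 = exp(-1.494493) = 0.224362

0.224362


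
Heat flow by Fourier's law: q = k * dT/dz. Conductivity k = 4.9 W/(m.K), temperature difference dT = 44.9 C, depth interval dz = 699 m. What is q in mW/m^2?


q = k * dT / dz * 1000
= 4.9 * 44.9 / 699 * 1000
= 0.31475 * 1000
= 314.7496 mW/m^2

314.7496


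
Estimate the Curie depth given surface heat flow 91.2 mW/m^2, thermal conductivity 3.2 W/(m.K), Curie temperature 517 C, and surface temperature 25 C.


T_Curie - T_surf = 517 - 25 = 492 C
Convert q to W/m^2: 91.2 mW/m^2 = 0.0912 W/m^2
d = 492 * 3.2 / 0.0912 = 17263.16 m

17263.16


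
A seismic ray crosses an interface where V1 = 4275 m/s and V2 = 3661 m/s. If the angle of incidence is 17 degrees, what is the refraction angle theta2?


sin(theta1) = sin(17 deg) = 0.292372
sin(theta2) = V2/V1 * sin(theta1) = 3661/4275 * 0.292372 = 0.25038
theta2 = arcsin(0.25038) = 14.5 degrees

14.5


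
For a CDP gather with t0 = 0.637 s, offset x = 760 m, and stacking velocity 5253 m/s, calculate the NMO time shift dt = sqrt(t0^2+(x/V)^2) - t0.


x/Vnmo = 760/5253 = 0.144679
(x/Vnmo)^2 = 0.020932
t0^2 = 0.405769
sqrt(0.405769 + 0.020932) = 0.653224
dt = 0.653224 - 0.637 = 0.016224

0.016224


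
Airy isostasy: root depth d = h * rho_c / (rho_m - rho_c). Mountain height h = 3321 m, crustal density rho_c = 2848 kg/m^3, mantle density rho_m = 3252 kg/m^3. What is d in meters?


rho_m - rho_c = 3252 - 2848 = 404
d = 3321 * 2848 / 404
= 9458208 / 404
= 23411.41 m

23411.41


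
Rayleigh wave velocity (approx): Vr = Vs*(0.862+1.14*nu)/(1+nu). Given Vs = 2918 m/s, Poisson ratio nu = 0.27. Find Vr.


Numerator factor = 0.862 + 1.14*0.27 = 1.1698
Denominator = 1 + 0.27 = 1.27
Vr = 2918 * 1.1698 / 1.27 = 2687.78 m/s

2687.78


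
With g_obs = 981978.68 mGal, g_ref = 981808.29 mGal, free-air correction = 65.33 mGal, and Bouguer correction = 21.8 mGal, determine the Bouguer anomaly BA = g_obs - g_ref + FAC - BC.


BA = g_obs - g_ref + FAC - BC
= 981978.68 - 981808.29 + 65.33 - 21.8
= 213.92 mGal

213.92


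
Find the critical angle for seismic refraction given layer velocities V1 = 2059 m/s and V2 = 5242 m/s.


V1/V2 = 2059/5242 = 0.392789
theta_c = arcsin(0.392789) = 23.1282 degrees

23.1282


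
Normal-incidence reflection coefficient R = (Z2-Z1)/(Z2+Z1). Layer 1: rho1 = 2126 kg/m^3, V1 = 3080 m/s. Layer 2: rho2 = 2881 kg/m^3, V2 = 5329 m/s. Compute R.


Z1 = 2126 * 3080 = 6548080
Z2 = 2881 * 5329 = 15352849
R = (15352849 - 6548080) / (15352849 + 6548080) = 8804769 / 21900929 = 0.402

0.402


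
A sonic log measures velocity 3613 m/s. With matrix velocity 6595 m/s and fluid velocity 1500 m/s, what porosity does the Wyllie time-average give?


1/V - 1/Vm = 1/3613 - 1/6595 = 0.00012515
1/Vf - 1/Vm = 1/1500 - 1/6595 = 0.00051504
phi = 0.00012515 / 0.00051504 = 0.243

0.243


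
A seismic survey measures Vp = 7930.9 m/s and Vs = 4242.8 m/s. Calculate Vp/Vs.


Vp/Vs = 7930.9 / 4242.8
= 1.8693

1.8693


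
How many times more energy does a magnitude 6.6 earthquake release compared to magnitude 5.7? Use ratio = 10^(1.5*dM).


M2 - M1 = 6.6 - 5.7 = 0.9
1.5 * 0.9 = 1.35
ratio = 10^1.35 = 22.39

22.39


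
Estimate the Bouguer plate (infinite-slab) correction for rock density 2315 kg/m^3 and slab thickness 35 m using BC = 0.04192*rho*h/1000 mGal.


BC = 0.04192 * rho * h / 1000
= 0.04192 * 2315 * 35 / 1000
= 3.3966 mGal

3.3966


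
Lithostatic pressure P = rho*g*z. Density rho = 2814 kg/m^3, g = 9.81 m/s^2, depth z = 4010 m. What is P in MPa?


P = rho * g * z / 1e6
= 2814 * 9.81 * 4010 / 1e6
= 110697413.4 / 1e6
= 110.6974 MPa

110.6974


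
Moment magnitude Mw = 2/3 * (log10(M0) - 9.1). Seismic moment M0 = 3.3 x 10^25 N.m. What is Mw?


log10(M0) = log10(3.3 x 10^25) = 25.5185
Mw = 2/3 * (25.5185 - 9.1)
= 2/3 * 16.4185
= 10.95

10.95


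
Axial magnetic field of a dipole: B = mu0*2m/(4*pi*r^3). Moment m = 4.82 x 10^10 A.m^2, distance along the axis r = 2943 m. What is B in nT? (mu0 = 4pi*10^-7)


m = 4.82 x 10^10 = 48200000000 A.m^2
2m = 96400000000 A.m^2
r^3 = 2943^3 = 25490055807
B = (4pi*10^-7) * 96400000000 / (4*pi * 25490055807) * 1e9
= 121139.812722 / 320317488251.46 * 1e9
= 378.1867 nT

378.1867


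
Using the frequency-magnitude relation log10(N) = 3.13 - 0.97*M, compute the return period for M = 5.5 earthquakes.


log10(N) = 3.13 - 0.97*5.5 = -2.205
N = 10^-2.205 = 0.006237
T = 1/N = 1/0.006237 = 160.3245 years

160.3245


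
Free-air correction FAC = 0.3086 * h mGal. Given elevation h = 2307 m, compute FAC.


FAC = 0.3086 * h
= 0.3086 * 2307
= 711.9402 mGal

711.9402


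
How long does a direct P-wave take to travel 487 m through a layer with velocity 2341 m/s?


t = x / V
= 487 / 2341
= 0.208 s

0.208


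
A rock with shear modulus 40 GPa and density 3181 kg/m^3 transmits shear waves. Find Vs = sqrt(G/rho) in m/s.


Convert G to Pa: G = 40e9 Pa
Compute G/rho = 40e9 / 3181 = 12574662.056
Vs = sqrt(12574662.056) = 3546.08 m/s

3546.08


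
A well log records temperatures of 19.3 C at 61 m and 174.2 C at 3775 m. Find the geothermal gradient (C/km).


dT = 174.2 - 19.3 = 154.9 C
dz = 3775 - 61 = 3714 m
gradient = dT/dz * 1000 = 154.9/3714 * 1000 = 41.7071 C/km

41.7071


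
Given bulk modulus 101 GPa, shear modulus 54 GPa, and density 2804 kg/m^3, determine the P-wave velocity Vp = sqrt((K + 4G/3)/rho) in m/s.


First compute the effective modulus:
K + 4G/3 = 101e9 + 4*54e9/3 = 173000000000.0 Pa
Then divide by density:
173000000000.0 / 2804 = 61697574.893 Pa/(kg/m^3)
Take the square root:
Vp = sqrt(61697574.893) = 7854.78 m/s

7854.78


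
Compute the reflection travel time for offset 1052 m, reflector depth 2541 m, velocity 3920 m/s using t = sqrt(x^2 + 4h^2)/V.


x^2 + 4h^2 = 1052^2 + 4*2541^2 = 1106704 + 25826724 = 26933428
sqrt(26933428) = 5189.7426
t = 5189.7426 / 3920 = 1.3239 s

1.3239


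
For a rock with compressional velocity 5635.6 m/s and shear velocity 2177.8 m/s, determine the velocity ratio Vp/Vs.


Vp/Vs = 5635.6 / 2177.8
= 2.5877

2.5877


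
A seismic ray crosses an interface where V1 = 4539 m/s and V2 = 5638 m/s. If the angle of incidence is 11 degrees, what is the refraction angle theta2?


sin(theta1) = sin(11 deg) = 0.190809
sin(theta2) = V2/V1 * sin(theta1) = 5638/4539 * 0.190809 = 0.237008
theta2 = arcsin(0.237008) = 13.71 degrees

13.71


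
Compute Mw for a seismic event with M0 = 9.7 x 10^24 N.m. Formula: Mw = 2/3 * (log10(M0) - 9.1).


log10(M0) = log10(9.7 x 10^24) = 24.9868
Mw = 2/3 * (24.9868 - 9.1)
= 2/3 * 15.8868
= 10.59

10.59


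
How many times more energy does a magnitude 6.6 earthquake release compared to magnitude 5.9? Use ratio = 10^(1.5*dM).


M2 - M1 = 6.6 - 5.9 = 0.7
1.5 * 0.7 = 1.05
ratio = 10^1.05 = 11.22

11.22


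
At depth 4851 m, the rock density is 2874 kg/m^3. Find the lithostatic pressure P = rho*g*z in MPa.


P = rho * g * z / 1e6
= 2874 * 9.81 * 4851 / 1e6
= 136768802.94 / 1e6
= 136.7688 MPa

136.7688


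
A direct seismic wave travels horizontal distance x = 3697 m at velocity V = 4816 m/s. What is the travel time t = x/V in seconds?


t = x / V
= 3697 / 4816
= 0.7676 s

0.7676


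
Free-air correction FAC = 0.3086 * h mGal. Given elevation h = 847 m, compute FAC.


FAC = 0.3086 * h
= 0.3086 * 847
= 261.3842 mGal

261.3842


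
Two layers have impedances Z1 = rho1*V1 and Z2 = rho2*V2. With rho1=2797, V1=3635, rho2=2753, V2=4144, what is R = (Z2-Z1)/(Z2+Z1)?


Z1 = 2797 * 3635 = 10167095
Z2 = 2753 * 4144 = 11408432
R = (11408432 - 10167095) / (11408432 + 10167095) = 1241337 / 21575527 = 0.0575

0.0575


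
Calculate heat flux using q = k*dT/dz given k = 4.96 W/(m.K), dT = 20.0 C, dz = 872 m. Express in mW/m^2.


q = k * dT / dz * 1000
= 4.96 * 20.0 / 872 * 1000
= 0.113761 * 1000
= 113.7615 mW/m^2

113.7615


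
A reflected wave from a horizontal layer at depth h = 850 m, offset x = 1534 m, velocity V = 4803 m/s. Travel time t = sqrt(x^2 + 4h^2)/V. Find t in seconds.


x^2 + 4h^2 = 1534^2 + 4*850^2 = 2353156 + 2890000 = 5243156
sqrt(5243156) = 2289.7939
t = 2289.7939 / 4803 = 0.4767 s

0.4767


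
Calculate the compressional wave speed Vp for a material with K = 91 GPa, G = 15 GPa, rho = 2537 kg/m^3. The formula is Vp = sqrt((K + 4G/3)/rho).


First compute the effective modulus:
K + 4G/3 = 91e9 + 4*15e9/3 = 111000000000.0 Pa
Then divide by density:
111000000000.0 / 2537 = 43752463.5396 Pa/(kg/m^3)
Take the square root:
Vp = sqrt(43752463.5396) = 6614.56 m/s

6614.56


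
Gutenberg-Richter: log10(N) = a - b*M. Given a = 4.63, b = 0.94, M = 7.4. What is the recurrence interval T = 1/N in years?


log10(N) = 4.63 - 0.94*7.4 = -2.326
N = 10^-2.326 = 0.004721
T = 1/N = 1/0.004721 = 211.8361 years

211.8361


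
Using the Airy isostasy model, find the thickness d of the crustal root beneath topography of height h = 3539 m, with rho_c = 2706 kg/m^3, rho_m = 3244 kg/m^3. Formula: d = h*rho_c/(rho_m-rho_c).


rho_m - rho_c = 3244 - 2706 = 538
d = 3539 * 2706 / 538
= 9576534 / 538
= 17800.25 m

17800.25


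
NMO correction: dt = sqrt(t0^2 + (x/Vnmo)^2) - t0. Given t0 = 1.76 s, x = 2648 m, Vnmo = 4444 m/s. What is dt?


x/Vnmo = 2648/4444 = 0.59586
(x/Vnmo)^2 = 0.355049
t0^2 = 3.0976
sqrt(3.0976 + 0.355049) = 1.85813
dt = 1.85813 - 1.76 = 0.09813

0.09813


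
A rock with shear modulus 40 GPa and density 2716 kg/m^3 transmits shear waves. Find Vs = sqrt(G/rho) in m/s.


Convert G to Pa: G = 40e9 Pa
Compute G/rho = 40e9 / 2716 = 14727540.5007
Vs = sqrt(14727540.5007) = 3837.65 m/s

3837.65


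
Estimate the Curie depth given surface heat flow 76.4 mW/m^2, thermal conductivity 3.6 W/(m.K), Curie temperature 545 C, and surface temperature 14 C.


T_Curie - T_surf = 545 - 14 = 531 C
Convert q to W/m^2: 76.4 mW/m^2 = 0.0764 W/m^2
d = 531 * 3.6 / 0.0764 = 25020.94 m

25020.94


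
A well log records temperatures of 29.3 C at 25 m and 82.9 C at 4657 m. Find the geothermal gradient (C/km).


dT = 82.9 - 29.3 = 53.6 C
dz = 4657 - 25 = 4632 m
gradient = dT/dz * 1000 = 53.6/4632 * 1000 = 11.5717 C/km

11.5717


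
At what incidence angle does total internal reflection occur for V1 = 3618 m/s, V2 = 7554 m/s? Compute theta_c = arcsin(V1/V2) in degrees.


V1/V2 = 3618/7554 = 0.478952
theta_c = arcsin(0.478952) = 28.6169 degrees

28.6169


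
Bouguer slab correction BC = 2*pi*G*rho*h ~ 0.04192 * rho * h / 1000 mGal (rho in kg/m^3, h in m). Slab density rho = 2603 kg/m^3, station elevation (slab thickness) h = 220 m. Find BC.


BC = 0.04192 * rho * h / 1000
= 0.04192 * 2603 * 220 / 1000
= 24.0059 mGal

24.0059


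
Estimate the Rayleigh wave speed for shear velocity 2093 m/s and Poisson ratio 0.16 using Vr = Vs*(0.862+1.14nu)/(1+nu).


Numerator factor = 0.862 + 1.14*0.16 = 1.0444
Denominator = 1 + 0.16 = 1.16
Vr = 2093 * 1.0444 / 1.16 = 1884.42 m/s

1884.42


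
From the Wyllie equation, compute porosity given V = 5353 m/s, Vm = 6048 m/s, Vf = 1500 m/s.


1/V - 1/Vm = 1/5353 - 1/6048 = 2.147e-05
1/Vf - 1/Vm = 1/1500 - 1/6048 = 0.00050132
phi = 2.147e-05 / 0.00050132 = 0.0428

0.0428


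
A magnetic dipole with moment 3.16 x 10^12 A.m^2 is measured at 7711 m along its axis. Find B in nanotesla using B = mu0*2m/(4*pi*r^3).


m = 3.16 x 10^12 = 3160000000000 A.m^2
2m = 6320000000000 A.m^2
r^3 = 7711^3 = 458492366431
B = (4pi*10^-7) * 6320000000000 / (4*pi * 458492366431) * 1e9
= 7941946.228275 / 5761585000426.52 * 1e9
= 1378.4308 nT

1378.4308


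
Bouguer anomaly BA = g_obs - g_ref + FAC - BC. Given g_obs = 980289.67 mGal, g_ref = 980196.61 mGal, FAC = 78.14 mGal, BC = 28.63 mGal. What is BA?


BA = g_obs - g_ref + FAC - BC
= 980289.67 - 980196.61 + 78.14 - 28.63
= 142.57 mGal

142.57


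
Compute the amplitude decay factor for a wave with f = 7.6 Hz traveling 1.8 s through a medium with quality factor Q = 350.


pi*f*t/Q = pi*7.6*1.8/350 = 0.122791
A/A0 = exp(-0.122791) = 0.884448

0.884448


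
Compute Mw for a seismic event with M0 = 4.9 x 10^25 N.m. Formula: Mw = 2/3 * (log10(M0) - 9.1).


log10(M0) = log10(4.9 x 10^25) = 25.6902
Mw = 2/3 * (25.6902 - 9.1)
= 2/3 * 16.5902
= 11.06

11.06


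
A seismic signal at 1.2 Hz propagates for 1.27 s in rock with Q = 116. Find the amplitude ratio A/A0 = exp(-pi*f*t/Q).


pi*f*t/Q = pi*1.2*1.27/116 = 0.041274
A/A0 = exp(-0.041274) = 0.959566

0.959566


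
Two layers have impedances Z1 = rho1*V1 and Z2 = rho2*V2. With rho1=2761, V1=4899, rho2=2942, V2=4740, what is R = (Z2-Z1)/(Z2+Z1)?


Z1 = 2761 * 4899 = 13526139
Z2 = 2942 * 4740 = 13945080
R = (13945080 - 13526139) / (13945080 + 13526139) = 418941 / 27471219 = 0.0153

0.0153


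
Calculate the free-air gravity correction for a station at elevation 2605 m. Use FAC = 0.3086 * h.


FAC = 0.3086 * h
= 0.3086 * 2605
= 803.903 mGal

803.903


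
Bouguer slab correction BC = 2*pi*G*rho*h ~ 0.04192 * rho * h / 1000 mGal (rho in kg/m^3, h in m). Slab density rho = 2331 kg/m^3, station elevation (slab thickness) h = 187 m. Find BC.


BC = 0.04192 * rho * h / 1000
= 0.04192 * 2331 * 187 / 1000
= 18.2728 mGal

18.2728


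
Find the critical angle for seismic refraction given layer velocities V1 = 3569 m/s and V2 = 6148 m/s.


V1/V2 = 3569/6148 = 0.580514
theta_c = arcsin(0.580514) = 35.4867 degrees

35.4867


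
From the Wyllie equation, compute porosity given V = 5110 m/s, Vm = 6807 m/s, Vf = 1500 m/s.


1/V - 1/Vm = 1/5110 - 1/6807 = 4.879e-05
1/Vf - 1/Vm = 1/1500 - 1/6807 = 0.00051976
phi = 4.879e-05 / 0.00051976 = 0.0939

0.0939


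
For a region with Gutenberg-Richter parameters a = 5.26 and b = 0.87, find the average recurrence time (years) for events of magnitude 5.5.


log10(N) = 5.26 - 0.87*5.5 = 0.475
N = 10^0.475 = 2.985383
T = 1/N = 1/2.985383 = 0.335 years

0.335


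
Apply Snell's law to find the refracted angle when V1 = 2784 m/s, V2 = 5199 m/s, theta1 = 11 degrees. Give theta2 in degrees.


sin(theta1) = sin(11 deg) = 0.190809
sin(theta2) = V2/V1 * sin(theta1) = 5199/2784 * 0.190809 = 0.356328
theta2 = arcsin(0.356328) = 20.8748 degrees

20.8748


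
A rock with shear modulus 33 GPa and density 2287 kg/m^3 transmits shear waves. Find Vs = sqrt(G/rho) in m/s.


Convert G to Pa: G = 33e9 Pa
Compute G/rho = 33e9 / 2287 = 14429383.4718
Vs = sqrt(14429383.4718) = 3798.6 m/s

3798.6


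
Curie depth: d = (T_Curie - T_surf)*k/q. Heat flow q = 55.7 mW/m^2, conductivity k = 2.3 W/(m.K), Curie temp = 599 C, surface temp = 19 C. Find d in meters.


T_Curie - T_surf = 599 - 19 = 580 C
Convert q to W/m^2: 55.7 mW/m^2 = 0.0557 W/m^2
d = 580 * 2.3 / 0.0557 = 23949.73 m

23949.73


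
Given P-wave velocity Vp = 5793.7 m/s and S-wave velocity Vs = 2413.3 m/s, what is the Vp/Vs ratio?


Vp/Vs = 5793.7 / 2413.3
= 2.4007

2.4007


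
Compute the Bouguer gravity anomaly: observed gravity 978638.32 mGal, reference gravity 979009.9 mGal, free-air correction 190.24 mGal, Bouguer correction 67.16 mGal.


BA = g_obs - g_ref + FAC - BC
= 978638.32 - 979009.9 + 190.24 - 67.16
= -248.5 mGal

-248.5


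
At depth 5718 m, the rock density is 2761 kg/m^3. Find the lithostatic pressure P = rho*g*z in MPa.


P = rho * g * z / 1e6
= 2761 * 9.81 * 5718 / 1e6
= 154874374.38 / 1e6
= 154.8744 MPa

154.8744


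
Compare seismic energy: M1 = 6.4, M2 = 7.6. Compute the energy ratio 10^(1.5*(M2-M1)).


M2 - M1 = 7.6 - 6.4 = 1.2
1.5 * 1.2 = 1.8
ratio = 10^1.8 = 63.1

63.1


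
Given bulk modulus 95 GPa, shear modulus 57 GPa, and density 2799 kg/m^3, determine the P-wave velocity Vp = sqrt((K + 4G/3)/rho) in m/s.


First compute the effective modulus:
K + 4G/3 = 95e9 + 4*57e9/3 = 171000000000.0 Pa
Then divide by density:
171000000000.0 / 2799 = 61093247.5884 Pa/(kg/m^3)
Take the square root:
Vp = sqrt(61093247.5884) = 7816.22 m/s

7816.22


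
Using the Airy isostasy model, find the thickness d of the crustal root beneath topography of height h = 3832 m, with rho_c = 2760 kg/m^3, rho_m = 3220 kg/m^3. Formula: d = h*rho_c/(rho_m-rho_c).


rho_m - rho_c = 3220 - 2760 = 460
d = 3832 * 2760 / 460
= 10576320 / 460
= 22992.0 m

22992.0


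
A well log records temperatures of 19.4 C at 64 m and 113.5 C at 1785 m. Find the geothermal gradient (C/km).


dT = 113.5 - 19.4 = 94.1 C
dz = 1785 - 64 = 1721 m
gradient = dT/dz * 1000 = 94.1/1721 * 1000 = 54.6775 C/km

54.6775


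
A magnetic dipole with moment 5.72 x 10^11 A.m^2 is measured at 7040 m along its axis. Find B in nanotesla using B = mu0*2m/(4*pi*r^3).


m = 5.72 x 10^11 = 572000000000 A.m^2
2m = 1144000000000 A.m^2
r^3 = 7040^3 = 348913664000
B = (4pi*10^-7) * 1144000000000 / (4*pi * 348913664000) * 1e9
= 1437592.798283 / 4384578414237.99 * 1e9
= 327.8748 nT

327.8748


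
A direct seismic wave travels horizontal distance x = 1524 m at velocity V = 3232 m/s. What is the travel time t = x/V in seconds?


t = x / V
= 1524 / 3232
= 0.4715 s

0.4715


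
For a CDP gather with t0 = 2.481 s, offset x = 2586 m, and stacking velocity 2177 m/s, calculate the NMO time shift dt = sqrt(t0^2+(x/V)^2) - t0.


x/Vnmo = 2586/2177 = 1.187873
(x/Vnmo)^2 = 1.411043
t0^2 = 6.155361
sqrt(6.155361 + 1.411043) = 2.75071
dt = 2.75071 - 2.481 = 0.26971

0.26971


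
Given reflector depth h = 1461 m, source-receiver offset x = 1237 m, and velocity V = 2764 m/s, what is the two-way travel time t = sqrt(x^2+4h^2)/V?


x^2 + 4h^2 = 1237^2 + 4*1461^2 = 1530169 + 8538084 = 10068253
sqrt(10068253) = 3173.0511
t = 3173.0511 / 2764 = 1.148 s

1.148


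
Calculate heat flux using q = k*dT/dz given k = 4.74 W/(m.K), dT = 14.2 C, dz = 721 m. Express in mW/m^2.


q = k * dT / dz * 1000
= 4.74 * 14.2 / 721 * 1000
= 0.093354 * 1000
= 93.3537 mW/m^2

93.3537


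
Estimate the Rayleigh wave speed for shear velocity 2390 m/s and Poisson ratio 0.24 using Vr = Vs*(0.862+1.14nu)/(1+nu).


Numerator factor = 0.862 + 1.14*0.24 = 1.1356
Denominator = 1 + 0.24 = 1.24
Vr = 2390 * 1.1356 / 1.24 = 2188.78 m/s

2188.78


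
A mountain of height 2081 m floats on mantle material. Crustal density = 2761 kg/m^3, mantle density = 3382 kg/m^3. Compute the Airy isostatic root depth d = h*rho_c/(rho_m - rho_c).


rho_m - rho_c = 3382 - 2761 = 621
d = 2081 * 2761 / 621
= 5745641 / 621
= 9252.24 m

9252.24


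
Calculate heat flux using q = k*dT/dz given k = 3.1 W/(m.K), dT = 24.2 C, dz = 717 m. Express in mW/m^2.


q = k * dT / dz * 1000
= 3.1 * 24.2 / 717 * 1000
= 0.10463 * 1000
= 104.6304 mW/m^2

104.6304


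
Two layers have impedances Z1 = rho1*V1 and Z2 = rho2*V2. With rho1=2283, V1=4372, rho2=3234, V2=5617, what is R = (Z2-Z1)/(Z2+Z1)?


Z1 = 2283 * 4372 = 9981276
Z2 = 3234 * 5617 = 18165378
R = (18165378 - 9981276) / (18165378 + 9981276) = 8184102 / 28146654 = 0.2908

0.2908


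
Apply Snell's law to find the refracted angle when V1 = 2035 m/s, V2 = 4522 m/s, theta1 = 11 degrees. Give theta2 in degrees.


sin(theta1) = sin(11 deg) = 0.190809
sin(theta2) = V2/V1 * sin(theta1) = 4522/2035 * 0.190809 = 0.423999
theta2 = arcsin(0.423999) = 25.0873 degrees

25.0873


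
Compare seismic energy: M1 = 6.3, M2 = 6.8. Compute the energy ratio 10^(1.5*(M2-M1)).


M2 - M1 = 6.8 - 6.3 = 0.5
1.5 * 0.5 = 0.75
ratio = 10^0.75 = 5.62

5.62


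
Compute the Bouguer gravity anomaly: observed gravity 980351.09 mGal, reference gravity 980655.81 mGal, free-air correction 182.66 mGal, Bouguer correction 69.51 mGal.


BA = g_obs - g_ref + FAC - BC
= 980351.09 - 980655.81 + 182.66 - 69.51
= -191.57 mGal

-191.57


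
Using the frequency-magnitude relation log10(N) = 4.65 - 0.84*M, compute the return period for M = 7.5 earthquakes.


log10(N) = 4.65 - 0.84*7.5 = -1.65
N = 10^-1.65 = 0.022387
T = 1/N = 1/0.022387 = 44.6684 years

44.6684


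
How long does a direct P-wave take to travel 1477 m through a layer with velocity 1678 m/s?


t = x / V
= 1477 / 1678
= 0.8802 s

0.8802


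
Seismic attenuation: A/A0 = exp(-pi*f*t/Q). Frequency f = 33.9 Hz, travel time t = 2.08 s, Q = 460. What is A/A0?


pi*f*t/Q = pi*33.9*2.08/460 = 0.481565
A/A0 = exp(-0.481565) = 0.617816

0.617816


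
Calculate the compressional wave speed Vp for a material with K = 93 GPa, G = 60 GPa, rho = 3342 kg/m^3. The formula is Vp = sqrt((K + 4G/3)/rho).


First compute the effective modulus:
K + 4G/3 = 93e9 + 4*60e9/3 = 173000000000.0 Pa
Then divide by density:
173000000000.0 / 3342 = 51765409.9342 Pa/(kg/m^3)
Take the square root:
Vp = sqrt(51765409.9342) = 7194.82 m/s

7194.82


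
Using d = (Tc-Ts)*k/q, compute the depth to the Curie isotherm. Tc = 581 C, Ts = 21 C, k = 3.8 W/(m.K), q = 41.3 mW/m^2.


T_Curie - T_surf = 581 - 21 = 560 C
Convert q to W/m^2: 41.3 mW/m^2 = 0.0413 W/m^2
d = 560 * 3.8 / 0.0413 = 51525.42 m

51525.42


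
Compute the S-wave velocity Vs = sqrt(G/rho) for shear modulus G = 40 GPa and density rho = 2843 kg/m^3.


Convert G to Pa: G = 40e9 Pa
Compute G/rho = 40e9 / 2843 = 14069644.7415
Vs = sqrt(14069644.7415) = 3750.95 m/s

3750.95


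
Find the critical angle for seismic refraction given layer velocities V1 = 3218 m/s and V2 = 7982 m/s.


V1/V2 = 3218/7982 = 0.403157
theta_c = arcsin(0.403157) = 23.7757 degrees

23.7757


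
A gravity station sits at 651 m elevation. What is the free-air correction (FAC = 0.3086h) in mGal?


FAC = 0.3086 * h
= 0.3086 * 651
= 200.8986 mGal

200.8986


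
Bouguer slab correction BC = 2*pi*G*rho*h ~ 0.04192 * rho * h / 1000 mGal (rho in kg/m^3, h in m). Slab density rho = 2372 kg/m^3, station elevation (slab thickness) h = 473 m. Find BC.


BC = 0.04192 * rho * h / 1000
= 0.04192 * 2372 * 473 / 1000
= 47.0324 mGal

47.0324


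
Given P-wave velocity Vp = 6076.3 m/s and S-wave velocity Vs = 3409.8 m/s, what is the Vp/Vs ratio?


Vp/Vs = 6076.3 / 3409.8
= 1.782

1.782


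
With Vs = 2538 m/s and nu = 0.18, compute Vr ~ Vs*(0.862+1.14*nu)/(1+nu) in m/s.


Numerator factor = 0.862 + 1.14*0.18 = 1.0672
Denominator = 1 + 0.18 = 1.18
Vr = 2538 * 1.0672 / 1.18 = 2295.38 m/s

2295.38


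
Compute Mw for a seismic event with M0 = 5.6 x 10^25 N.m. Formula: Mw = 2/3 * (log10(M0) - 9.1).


log10(M0) = log10(5.6 x 10^25) = 25.7482
Mw = 2/3 * (25.7482 - 9.1)
= 2/3 * 16.6482
= 11.1

11.1


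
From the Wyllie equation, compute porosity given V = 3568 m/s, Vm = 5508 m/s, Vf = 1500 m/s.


1/V - 1/Vm = 1/3568 - 1/5508 = 9.871e-05
1/Vf - 1/Vm = 1/1500 - 1/5508 = 0.00048511
phi = 9.871e-05 / 0.00048511 = 0.2035

0.2035


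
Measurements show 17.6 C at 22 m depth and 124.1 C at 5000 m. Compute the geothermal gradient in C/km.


dT = 124.1 - 17.6 = 106.5 C
dz = 5000 - 22 = 4978 m
gradient = dT/dz * 1000 = 106.5/4978 * 1000 = 21.3941 C/km

21.3941
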